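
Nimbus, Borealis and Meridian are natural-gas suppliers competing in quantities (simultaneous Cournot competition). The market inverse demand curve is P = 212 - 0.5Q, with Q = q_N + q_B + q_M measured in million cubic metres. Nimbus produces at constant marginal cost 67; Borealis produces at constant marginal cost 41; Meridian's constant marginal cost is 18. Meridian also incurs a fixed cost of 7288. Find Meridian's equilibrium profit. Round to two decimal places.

Nimbus's profit: π_N = (212 - 0.5Q)q_N - (67q_N). Setting ∂π_N/∂q_N = 0: 145 - q_N - (1/2)(q_B + q_M) = 0.
Borealis's first-order condition: 171 - q_B - (1/2)(q_N + q_M) = 0.
Meridian's first-order condition: 194 - q_M - (1/2)(q_N + q_B) = 0.
Adding the 3 conditions: 510 − Q − Q = 0, i.e. Q = 255.
Back-substituting: q_N = (145 − 255/2)/(1/2) = 35, q_B = (171 − 255/2)/(1/2) = 87, q_M = (194 − 255/2)/(1/2) = 133.
Price P = 212 - (1/2)·255 = 169/2.
Meridian's profit: (169/2 - 18)·133 - 7288 = 1556.5000.

1556.50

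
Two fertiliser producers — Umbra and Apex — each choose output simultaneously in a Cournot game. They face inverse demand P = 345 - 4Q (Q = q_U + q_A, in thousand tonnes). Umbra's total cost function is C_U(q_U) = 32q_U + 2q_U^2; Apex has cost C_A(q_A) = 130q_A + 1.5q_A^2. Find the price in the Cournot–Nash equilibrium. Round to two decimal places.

Umbra's profit: π_U = (345 - 4Q)q_U - (32q_U + 2q_U²). Setting ∂π_U/∂q_U = 0: 313 - 12q_U - 4(q_A) = 0.
Apex's profit: π_A = (345 - 4Q)q_A - (130q_A + (3/2)q_A²). Setting ∂π_A/∂q_A = 0: 215 - 11q_A - 4(q_U) = 0.
Rearranging gives the reaction functions q_U = (313 - 4q_A)/12 and q_A = (215 - 4q_U)/11.
Substituting one into the other gives q_U = 22.2672 and q_A = 332/29.
Total output Q = 33.7155, so price P = 345 - 4·33.7155 = 210.1379.

210.14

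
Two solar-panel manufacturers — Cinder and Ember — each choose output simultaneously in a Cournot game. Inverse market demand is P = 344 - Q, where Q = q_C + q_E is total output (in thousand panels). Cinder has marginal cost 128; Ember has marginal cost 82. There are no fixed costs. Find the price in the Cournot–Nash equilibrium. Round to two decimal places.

184.67

Cinder's profit: π_C = (344 - Q)q_C - (128q_C). Setting ∂π_C/∂q_C = 0: 216 - 2q_C - (q_E) = 0.
Ember's first-order condition: 262 - 2q_E - (q_C) = 0.
So q_C = (216 - q_E)/2 and q_E = (262 - q_C)/2.
Substituting one into the other gives q_C = 170/3 and q_E = 308/3.
Total output Q = 478/3, so price P = 344 - 478/3 = 554/3.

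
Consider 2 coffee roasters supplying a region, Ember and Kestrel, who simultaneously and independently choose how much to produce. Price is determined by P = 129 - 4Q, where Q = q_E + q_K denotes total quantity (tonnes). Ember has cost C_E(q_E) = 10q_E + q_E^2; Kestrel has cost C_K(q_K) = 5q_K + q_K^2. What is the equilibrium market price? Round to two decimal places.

Ember's profit: π_E = (129 - 4Q)q_E - (10q_E + q_E²). Setting ∂π_E/∂q_E = 0: 119 - 10q_E - 4(q_K) = 0.
Kestrel's profit: π_K = (129 - 4Q)q_K - (5q_K + q_K²). Setting ∂π_K/∂q_K = 0: 124 - 10q_K - 4(q_E) = 0.
Rearranging gives the reaction functions q_E = (119 - 4q_K)/10 and q_K = (124 - 4q_E)/10.
Solving the pair: q_E = 347/42, q_K = 191/21.
Total output Q = 243/14, so price P = 129 - 4·(243/14) = 417/7.

59.57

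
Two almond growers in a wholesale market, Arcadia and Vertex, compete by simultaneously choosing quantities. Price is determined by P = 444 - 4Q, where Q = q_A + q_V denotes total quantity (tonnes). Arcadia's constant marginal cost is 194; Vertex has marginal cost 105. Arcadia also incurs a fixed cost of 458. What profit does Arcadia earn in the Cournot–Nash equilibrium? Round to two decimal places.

262.03

Arcadia's profit: π_A = (444 - 4Q)q_A - (194q_A). Setting ∂π_A/∂q_A = 0: 250 - 8q_A - 4(q_V) = 0.
Vertex's first-order condition: 339 - 8q_V - 4(q_A) = 0.
Best responses: q_A = (250 - 4q_V)/8, q_V = (339 - 4q_A)/8.
Substituting one into the other gives q_A = 161/12 and q_V = 107/3.
Price P = 444 - 4·(589/12) = 743/3.
Arcadia's profit: (743/3 - 194)·(161/12) - 458 = 262.0278.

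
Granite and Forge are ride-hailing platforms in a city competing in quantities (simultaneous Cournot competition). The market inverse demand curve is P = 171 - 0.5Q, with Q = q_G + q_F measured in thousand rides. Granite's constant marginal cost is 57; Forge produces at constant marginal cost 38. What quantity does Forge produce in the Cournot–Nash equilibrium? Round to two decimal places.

Granite's profit: π_G = (171 - 0.5Q)q_G - (57q_G). Setting ∂π_G/∂q_G = 0: 114 - q_G - (1/2)(q_F) = 0.
Forge's first-order condition: 133 - q_F - (1/2)(q_G) = 0.
So q_G = (114 - (1/2)q_F) and q_F = (133 - (1/2)q_G).
Substituting one into the other gives q_G = 190/3 and q_F = 304/3.

101.33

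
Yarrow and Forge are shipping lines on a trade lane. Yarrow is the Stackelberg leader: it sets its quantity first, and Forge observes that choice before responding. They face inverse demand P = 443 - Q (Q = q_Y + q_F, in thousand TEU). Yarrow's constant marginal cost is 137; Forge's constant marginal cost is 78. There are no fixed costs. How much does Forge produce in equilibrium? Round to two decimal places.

Solve by backward induction. Given q_Y, the follower Forge maximises π_F = (443 - q_Y - q_F)q_F - 78q_F.
Setting the follower's marginal profit to zero, 365 - q_Y - 2q_F = 0, i.e. q_F = (365 - q_Y)/2.
Yarrow substitutes q_F(q_Y) into its own profit: π_Y = q_Y(443 - q_Y - (365 - q_Y)/2) - 137q_Y = (521/2 - (1/2)q_Y)q_Y - 137q_Y.
The leader's first-order condition 247/2 - q_Y = 0 yields q_Y = 247/2.
Then q_F = (365 - 247/2)/2 = 483/4.

120.75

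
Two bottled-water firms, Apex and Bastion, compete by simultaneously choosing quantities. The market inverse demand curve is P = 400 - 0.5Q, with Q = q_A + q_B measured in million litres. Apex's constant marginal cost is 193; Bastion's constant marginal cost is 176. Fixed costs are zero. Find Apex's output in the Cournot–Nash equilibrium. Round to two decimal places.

126.67

Apex's profit: π_A = (400 - 0.5Q)q_A - (193q_A). Setting ∂π_A/∂q_A = 0: 207 - q_A - (1/2)(q_B) = 0.
Bastion's profit: π_B = (400 - 0.5Q)q_B - (176q_B). Setting ∂π_B/∂q_B = 0: 224 - q_B - (1/2)(q_A) = 0.
So q_A = (207 - (1/2)q_B) and q_B = (224 - (1/2)q_A).
Solving the pair: q_A = 380/3, q_B = 482/3.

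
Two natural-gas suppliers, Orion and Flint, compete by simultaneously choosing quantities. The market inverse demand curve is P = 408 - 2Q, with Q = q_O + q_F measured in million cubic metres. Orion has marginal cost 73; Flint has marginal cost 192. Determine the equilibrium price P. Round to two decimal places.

224.33

Orion's profit: π_O = (408 - 2Q)q_O - (73q_O). Setting ∂π_O/∂q_O = 0: 335 - 4q_O - 2(q_F) = 0.
Flint's profit: π_F = (408 - 2Q)q_F - (192q_F). Setting ∂π_F/∂q_F = 0: 216 - 4q_F - 2(q_O) = 0.
Best responses: q_O = (335 - 2q_F)/4, q_F = (216 - 2q_O)/4.
Substituting one into the other gives q_O = 227/3 and q_F = 97/6.
Total output Q = 551/6, so price P = 408 - 2·(551/6) = 673/3.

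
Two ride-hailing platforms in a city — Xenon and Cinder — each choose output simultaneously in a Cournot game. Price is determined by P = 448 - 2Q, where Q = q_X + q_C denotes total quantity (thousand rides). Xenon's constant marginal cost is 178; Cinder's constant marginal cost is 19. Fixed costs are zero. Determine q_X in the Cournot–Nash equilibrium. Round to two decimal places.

18.50

Xenon's profit: π_X = (448 - 2Q)q_X - (178q_X). Setting ∂π_X/∂q_X = 0: 270 - 4q_X - 2(q_C) = 0.
Cinder's profit: π_C = (448 - 2Q)q_C - (19q_C). Setting ∂π_C/∂q_C = 0: 429 - 4q_C - 2(q_X) = 0.
Rearranging gives the reaction functions q_X = (270 - 2q_C)/4 and q_C = (429 - 2q_X)/4.
Solving the pair: q_X = 37/2, q_C = 98.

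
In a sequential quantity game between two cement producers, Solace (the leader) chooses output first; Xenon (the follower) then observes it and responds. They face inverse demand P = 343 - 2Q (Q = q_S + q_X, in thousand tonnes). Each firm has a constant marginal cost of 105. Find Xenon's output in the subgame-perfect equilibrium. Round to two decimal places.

Solve by backward induction. Given q_S, the follower Xenon maximises π_X = (343 - 2q_S - 2q_X)q_X - 105q_X.
Follower FOC: 238 - 2q_S - 4q_X = 0, so q_X(q_S) = (238 - 2q_S)/4.
Solace substitutes q_X(q_S) into its own profit: π_S = q_S(343 - 2q_S - (238 - 2q_S)/2) - 105q_S = (224 - q_S)q_S - 105q_S.
The leader's first-order condition 119 - 2q_S = 0 yields q_S = 119/2.
Then q_X = (238 - 2·(119/2))/4 = 119/4.

29.75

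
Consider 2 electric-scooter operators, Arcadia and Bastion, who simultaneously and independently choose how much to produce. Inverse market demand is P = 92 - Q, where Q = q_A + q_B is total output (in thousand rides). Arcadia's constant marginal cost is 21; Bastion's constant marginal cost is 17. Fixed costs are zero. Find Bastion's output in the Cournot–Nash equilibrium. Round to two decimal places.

26.33

Arcadia's profit: π_A = (92 - Q)q_A - (21q_A). Setting ∂π_A/∂q_A = 0: 71 - 2q_A - (q_B) = 0.
Bastion's first-order condition: 75 - 2q_B - (q_A) = 0.
Best responses: q_A = (71 - q_B)/2, q_B = (75 - q_A)/2.
Solving the pair: q_A = 67/3, q_B = 79/3.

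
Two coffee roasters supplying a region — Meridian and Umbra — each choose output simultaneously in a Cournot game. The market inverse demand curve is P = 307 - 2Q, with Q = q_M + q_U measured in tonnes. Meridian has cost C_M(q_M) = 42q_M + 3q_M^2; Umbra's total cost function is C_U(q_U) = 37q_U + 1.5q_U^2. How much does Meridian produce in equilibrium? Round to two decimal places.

19.92

Meridian's profit: π_M = (307 - 2Q)q_M - (42q_M + 3q_M²). Setting ∂π_M/∂q_M = 0: 265 - 10q_M - 2(q_U) = 0.
Umbra's profit: π_U = (307 - 2Q)q_U - (37q_U + (3/2)q_U²). Setting ∂π_U/∂q_U = 0: 270 - 7q_U - 2(q_M) = 0.
Rearranging gives the reaction functions q_M = (265 - 2q_U)/10 and q_U = (270 - 2q_M)/7.
Solving the pair: q_M = 1315/66, q_U = 1085/33.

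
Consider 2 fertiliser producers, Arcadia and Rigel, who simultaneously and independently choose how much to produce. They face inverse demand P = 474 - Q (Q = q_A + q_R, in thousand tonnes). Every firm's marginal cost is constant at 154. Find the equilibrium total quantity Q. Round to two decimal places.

213.33

Each firm earns π_i = (474 - Q)q_i - 154q_i.
First-order condition (treating rivals' output as given): 320 - 2q_i - q_j = 0.
With identical firms every q_j equals q_i, so q_j = q_i and 320 = 3q_i, giving q_i = 320/3.
Total output Q = 320/3 + 320/3 = 640/3.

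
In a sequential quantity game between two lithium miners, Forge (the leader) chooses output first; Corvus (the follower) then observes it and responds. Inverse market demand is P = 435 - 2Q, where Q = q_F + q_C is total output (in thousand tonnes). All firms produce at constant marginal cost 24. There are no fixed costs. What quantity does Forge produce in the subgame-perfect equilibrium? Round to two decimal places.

102.75

Solve by backward induction. Given q_F, the follower Corvus maximises π_C = (435 - 2q_F - 2q_C)q_C - 24q_C.
Setting the follower's marginal profit to zero, 411 - 2q_F - 4q_C = 0, i.e. q_C = (411 - 2q_F)/4.
Forge substitutes q_C(q_F) into its own profit: π_F = q_F(435 - 2q_F - (411 - 2q_F)/2) - 24q_F = (459/2 - q_F)q_F - 24q_F.
Leader FOC: 411/2 - 2q_F = 0, so q_F = 411/4.
Then q_C = (411 - 2·(411/4))/4 = 411/8.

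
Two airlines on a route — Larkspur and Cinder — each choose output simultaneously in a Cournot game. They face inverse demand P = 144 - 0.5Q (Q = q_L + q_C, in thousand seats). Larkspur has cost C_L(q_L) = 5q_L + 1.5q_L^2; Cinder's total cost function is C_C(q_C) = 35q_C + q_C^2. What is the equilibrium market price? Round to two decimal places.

Larkspur's profit: π_L = (144 - 0.5Q)q_L - (5q_L + (3/2)q_L²). Setting ∂π_L/∂q_L = 0: 139 - 4q_L - (1/2)(q_C) = 0.
Cinder's profit: π_C = (144 - 0.5Q)q_C - (35q_C + q_C²). Setting ∂π_C/∂q_C = 0: 109 - 3q_C - (1/2)(q_L) = 0.
Rearranging gives the reaction functions q_L = (139 - (1/2)q_C)/4 and q_C = (109 - (1/2)q_L)/3.
Substituting one into the other gives q_L = 1450/47 and q_C = 1466/47.
Total output Q = 62.0426, so price P = 144 - (1/2)·62.0426 = 112.9787.

112.98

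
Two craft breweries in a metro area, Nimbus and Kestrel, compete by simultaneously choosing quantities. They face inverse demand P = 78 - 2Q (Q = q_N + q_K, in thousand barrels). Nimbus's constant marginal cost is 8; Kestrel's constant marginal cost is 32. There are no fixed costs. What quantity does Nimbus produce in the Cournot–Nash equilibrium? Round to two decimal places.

15.67

Nimbus's profit: π_N = (78 - 2Q)q_N - (8q_N). Setting ∂π_N/∂q_N = 0: 70 - 4q_N - 2(q_K) = 0.
Kestrel's profit: π_K = (78 - 2Q)q_K - (32q_K). Setting ∂π_K/∂q_K = 0: 46 - 4q_K - 2(q_N) = 0.
Best responses: q_N = (70 - 2q_K)/4, q_K = (46 - 2q_N)/4.
Substituting one into the other gives q_N = 47/3 and q_K = 11/3.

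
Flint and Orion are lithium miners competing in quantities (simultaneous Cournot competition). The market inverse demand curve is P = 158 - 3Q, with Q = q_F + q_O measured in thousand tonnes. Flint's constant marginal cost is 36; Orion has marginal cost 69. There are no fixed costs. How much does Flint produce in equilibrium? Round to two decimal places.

Flint's profit: π_F = (158 - 3Q)q_F - (36q_F). Setting ∂π_F/∂q_F = 0: 122 - 6q_F - 3(q_O) = 0.
Orion's profit: π_O = (158 - 3Q)q_O - (69q_O). Setting ∂π_O/∂q_O = 0: 89 - 6q_O - 3(q_F) = 0.
So q_F = (122 - 3q_O)/6 and q_O = (89 - 3q_F)/6.
Substituting one into the other gives q_F = 155/9 and q_O = 56/9.

17.22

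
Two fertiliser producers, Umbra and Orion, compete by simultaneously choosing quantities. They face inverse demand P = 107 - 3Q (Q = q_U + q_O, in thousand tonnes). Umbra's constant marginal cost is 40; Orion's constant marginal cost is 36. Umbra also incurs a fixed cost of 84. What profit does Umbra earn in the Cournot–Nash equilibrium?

63

Umbra's profit: π_U = (107 - 3Q)q_U - (40q_U). Setting ∂π_U/∂q_U = 0: 67 - 6q_U - 3(q_O) = 0.
Orion's first-order condition: 71 - 6q_O - 3(q_U) = 0.
So q_U = (67 - 3q_O)/6 and q_O = (71 - 3q_U)/6.
Solving the pair: q_U = 7, q_O = 25/3.
Price P = 107 - 3·(46/3) = 61.
Umbra's profit: (61 - 40)·7 - 84 = 63.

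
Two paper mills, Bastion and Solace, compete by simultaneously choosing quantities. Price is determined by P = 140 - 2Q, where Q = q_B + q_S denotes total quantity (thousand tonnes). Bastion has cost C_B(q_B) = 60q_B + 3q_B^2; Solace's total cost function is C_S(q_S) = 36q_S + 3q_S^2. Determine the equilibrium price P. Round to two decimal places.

Bastion's profit: π_B = (140 - 2Q)q_B - (60q_B + 3q_B²). Setting ∂π_B/∂q_B = 0: 80 - 10q_B - 2(q_S) = 0.
Solace's profit: π_S = (140 - 2Q)q_S - (36q_S + 3q_S²). Setting ∂π_S/∂q_S = 0: 104 - 10q_S - 2(q_B) = 0.
Rearranging gives the reaction functions q_B = (80 - 2q_S)/10 and q_S = (104 - 2q_B)/10.
Substituting one into the other gives q_B = 37/6 and q_S = 55/6.
Total output Q = 46/3, so price P = 140 - 2·(46/3) = 328/3.

109.33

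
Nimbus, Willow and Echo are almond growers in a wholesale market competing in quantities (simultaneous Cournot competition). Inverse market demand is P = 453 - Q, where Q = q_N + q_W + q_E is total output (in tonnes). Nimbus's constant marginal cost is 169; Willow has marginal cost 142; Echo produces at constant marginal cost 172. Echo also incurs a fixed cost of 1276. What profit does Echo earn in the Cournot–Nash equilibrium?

Nimbus's profit: π_N = (453 - Q)q_N - (169q_N). Setting ∂π_N/∂q_N = 0: 284 - 2q_N - (q_W + q_E) = 0.
Willow's profit: π_W = (453 - Q)q_W - (142q_W). Setting ∂π_W/∂q_W = 0: 311 - 2q_W - (q_N + q_E) = 0.
Echo's profit: π_E = (453 - Q)q_E - (172q_E). Setting ∂π_E/∂q_E = 0: 281 - 2q_E - (q_N + q_W) = 0.
Summing all 3 equations gives 876 − 4Q = 0, hence Q = 219.
Back-substituting: q_N = (284 − 219) = 65, q_W = (311 − 219) = 92, q_E = (281 − 219) = 62.
Price P = 453 - 219 = 234.
Echo's profit: (234 - 172)·62 - 1276 = 2568.

2568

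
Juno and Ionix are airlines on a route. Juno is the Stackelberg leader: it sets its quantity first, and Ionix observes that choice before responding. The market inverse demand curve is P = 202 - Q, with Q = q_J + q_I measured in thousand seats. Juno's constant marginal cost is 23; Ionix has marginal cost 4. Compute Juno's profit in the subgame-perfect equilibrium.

3200

Solve by backward induction. Given q_J, the follower Ionix maximises π_I = (202 - q_J - q_I)q_I - 4q_I.
Follower FOC: 198 - q_J - 2q_I = 0, so q_I(q_J) = (198 - q_J)/2.
Juno substitutes q_I(q_J) into its own profit: π_J = q_J(202 - q_J - (198 - q_J)/2) - 23q_J = (103 - (1/2)q_J)q_J - 23q_J.
Maximising: ∂π_J/∂q_J = 80 - q_J = 0, giving q_J = 80.
Then q_I = (198 - 80)/2 = 59.
Price P = 202 - 139 = 63.
Juno's profit: (63 - 23)·80 = 3200.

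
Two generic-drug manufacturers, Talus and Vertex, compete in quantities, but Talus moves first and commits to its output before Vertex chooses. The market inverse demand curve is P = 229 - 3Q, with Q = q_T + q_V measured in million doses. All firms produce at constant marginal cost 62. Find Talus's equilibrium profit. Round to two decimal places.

1162.04

The follower Vertex best-responds to any q_T: π_V = (229 - 3Q)q_V - 62q_V.
Setting the follower's marginal profit to zero, 167 - 3q_T - 6q_V = 0, i.e. q_V = (167 - 3q_T)/6.
Talus substitutes q_V(q_T) into its own profit: π_T = q_T(229 - 3q_T - (167 - 3q_T)/2) - 62q_T = (291/2 - (3/2)q_T)q_T - 62q_T.
Leader FOC: 167/2 - 3q_T = 0, so q_T = 167/6.
Then q_V = (167 - 3·(167/6))/6 = 167/12.
Price P = 229 - 3·(167/4) = 415/4.
Talus's profit: (415/4 - 62)·(167/6) = 1162.0417.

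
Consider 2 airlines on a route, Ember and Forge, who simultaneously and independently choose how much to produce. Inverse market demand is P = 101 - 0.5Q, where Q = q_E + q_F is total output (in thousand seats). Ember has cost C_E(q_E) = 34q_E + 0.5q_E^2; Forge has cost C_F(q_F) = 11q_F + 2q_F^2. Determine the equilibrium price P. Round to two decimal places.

78.62

Ember's profit: π_E = (101 - 0.5Q)q_E - (34q_E + (1/2)q_E²). Setting ∂π_E/∂q_E = 0: 67 - 2q_E - (1/2)(q_F) = 0.
Forge's profit: π_F = (101 - 0.5Q)q_F - (11q_F + 2q_F²). Setting ∂π_F/∂q_F = 0: 90 - 5q_F - (1/2)(q_E) = 0.
Rearranging gives the reaction functions q_E = (67 - (1/2)q_F)/2 and q_F = (90 - (1/2)q_E)/5.
Solving the pair: q_E = 1160/39, q_F = 586/39.
Total output Q = 582/13, so price P = 101 - (1/2)·(582/13) = 1022/13.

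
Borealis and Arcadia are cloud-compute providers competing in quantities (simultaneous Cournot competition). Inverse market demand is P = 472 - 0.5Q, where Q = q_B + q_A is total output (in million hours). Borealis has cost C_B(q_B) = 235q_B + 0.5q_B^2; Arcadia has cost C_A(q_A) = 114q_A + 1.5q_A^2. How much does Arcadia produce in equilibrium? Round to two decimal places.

77.10

Borealis's profit: π_B = (472 - 0.5Q)q_B - (235q_B + (1/2)q_B²). Setting ∂π_B/∂q_B = 0: 237 - 2q_B - (1/2)(q_A) = 0.
Arcadia's profit: π_A = (472 - 0.5Q)q_A - (114q_A + (3/2)q_A²). Setting ∂π_A/∂q_A = 0: 358 - 4q_A - (1/2)(q_B) = 0.
Best responses: q_B = (237 - (1/2)q_A)/2, q_A = (358 - (1/2)q_B)/4.
Solving the pair: q_B = 99.2258, q_A = 77.0968.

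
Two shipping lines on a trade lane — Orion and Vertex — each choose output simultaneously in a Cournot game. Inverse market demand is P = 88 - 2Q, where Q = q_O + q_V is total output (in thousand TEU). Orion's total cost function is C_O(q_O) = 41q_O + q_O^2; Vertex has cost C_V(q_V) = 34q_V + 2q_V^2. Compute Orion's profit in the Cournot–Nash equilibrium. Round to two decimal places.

Orion's profit: π_O = (88 - 2Q)q_O - (41q_O + q_O²). Setting ∂π_O/∂q_O = 0: 47 - 6q_O - 2(q_V) = 0.
Vertex's profit: π_V = (88 - 2Q)q_V - (34q_V + 2q_V²). Setting ∂π_V/∂q_V = 0: 54 - 8q_V - 2(q_O) = 0.
So q_O = (47 - 2q_V)/6 and q_V = (54 - 2q_O)/8.
Solving the pair: q_O = 67/11, q_V = 115/22.
Price P = 88 - 2·(249/22) = 719/11.
Orion's profit: (719/11)·(67/11) - 41·(67/11) - (67/11)² = 111.2975.

111.30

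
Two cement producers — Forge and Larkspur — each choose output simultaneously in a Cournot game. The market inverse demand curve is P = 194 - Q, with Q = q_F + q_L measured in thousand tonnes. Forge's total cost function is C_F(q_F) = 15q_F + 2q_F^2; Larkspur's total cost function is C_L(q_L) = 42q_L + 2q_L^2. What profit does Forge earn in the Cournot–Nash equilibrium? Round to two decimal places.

2081.84

Forge's profit: π_F = (194 - Q)q_F - (15q_F + 2q_F²). Setting ∂π_F/∂q_F = 0: 179 - 6q_F - (q_L) = 0.
Larkspur's first-order condition: 152 - 6q_L - (q_F) = 0.
Rearranging gives the reaction functions q_F = (179 - q_L)/6 and q_L = (152 - q_F)/6.
Substituting one into the other gives q_F = 922/35 and q_L = 733/35.
Price P = 194 - 331/7 = 1027/7.
Forge's profit: (1027/7)·(922/35) - 15·(922/35) - 2(922/35)² = 2081.8384.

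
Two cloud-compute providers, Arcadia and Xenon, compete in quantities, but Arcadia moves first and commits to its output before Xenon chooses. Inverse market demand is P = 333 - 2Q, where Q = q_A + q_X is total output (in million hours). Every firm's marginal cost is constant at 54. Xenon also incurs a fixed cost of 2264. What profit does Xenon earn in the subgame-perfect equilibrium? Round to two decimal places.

168.53

Solve by backward induction. Given q_A, the follower Xenon maximises π_X = (333 - 2q_A - 2q_X)q_X - 54q_X.
Follower FOC: 279 - 2q_A - 4q_X = 0, so q_X(q_A) = (279 - 2q_A)/4.
The leader anticipates this reaction. Substituting into P = 333 - 2Q gives P = 387/2 - q_A, so π_A = (387/2 - q_A)q_A - 54q_A.
Maximising: ∂π_A/∂q_A = 279/2 - 2q_A = 0, giving q_A = 279/4.
Then q_X = (279 - 2·(279/4))/4 = 279/8.
Price P = 333 - 2·(837/8) = 495/4.
Xenon's profit: (495/4 - 54)·(279/8) - 2264 = 168.5313.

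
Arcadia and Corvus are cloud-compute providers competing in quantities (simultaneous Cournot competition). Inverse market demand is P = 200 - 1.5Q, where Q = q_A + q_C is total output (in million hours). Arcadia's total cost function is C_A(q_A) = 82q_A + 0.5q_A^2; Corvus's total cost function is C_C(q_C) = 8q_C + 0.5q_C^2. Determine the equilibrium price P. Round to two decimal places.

115.45

Arcadia's profit: π_A = (200 - 1.5Q)q_A - (82q_A + (1/2)q_A²). Setting ∂π_A/∂q_A = 0: 118 - 4q_A - (3/2)(q_C) = 0.
Corvus's profit: π_C = (200 - 1.5Q)q_C - (8q_C + (1/2)q_C²). Setting ∂π_C/∂q_C = 0: 192 - 4q_C - (3/2)(q_A) = 0.
So q_A = (118 - (3/2)q_C)/4 and q_C = (192 - (3/2)q_A)/4.
Solving the pair: q_A = 736/55, q_C = 42.9818.
Total output Q = 620/11, so price P = 200 - (3/2)·(620/11) = 1270/11.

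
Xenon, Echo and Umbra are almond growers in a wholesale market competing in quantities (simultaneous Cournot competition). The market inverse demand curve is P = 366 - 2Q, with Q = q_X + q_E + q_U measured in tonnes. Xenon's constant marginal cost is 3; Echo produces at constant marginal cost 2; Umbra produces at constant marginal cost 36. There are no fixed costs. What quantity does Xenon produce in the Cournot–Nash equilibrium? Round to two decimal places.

49.38

Xenon's profit: π_X = (366 - 2Q)q_X - (3q_X). Setting ∂π_X/∂q_X = 0: 363 - 4q_X - 2(q_E + q_U) = 0.
Echo's profit: π_E = (366 - 2Q)q_E - (2q_E). Setting ∂π_E/∂q_E = 0: 364 - 4q_E - 2(q_X + q_U) = 0.
Umbra's first-order condition: 330 - 4q_U - 2(q_X + q_E) = 0.
Summing all 3 equations gives 1057 − 8Q = 0, hence Q = 1057/8.
Back-substituting: q_X = (363 − 1057/4)/2 = 395/8, q_E = (364 − 1057/4)/2 = 399/8, q_U = (330 − 1057/4)/2 = 263/8.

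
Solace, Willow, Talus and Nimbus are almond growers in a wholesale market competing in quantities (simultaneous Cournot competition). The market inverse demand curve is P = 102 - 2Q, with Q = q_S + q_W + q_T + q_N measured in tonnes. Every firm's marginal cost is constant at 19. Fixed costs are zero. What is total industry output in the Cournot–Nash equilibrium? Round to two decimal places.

Each firm earns π_i = (102 - 2Q)q_i - 19q_i.
Setting ∂π_i/∂q_i = 0 with rivals' quantities fixed: 83 - 4q_i - 2·Σ_{j≠i} q_j = 0.
By symmetry each firm produces the same amount; substituting Σ_{j≠i} q_j = 3q_i yields q_i = 83/10.
Total output Q = 83/10 + 83/10 + 83/10 + 83/10 = 166/5.

33.20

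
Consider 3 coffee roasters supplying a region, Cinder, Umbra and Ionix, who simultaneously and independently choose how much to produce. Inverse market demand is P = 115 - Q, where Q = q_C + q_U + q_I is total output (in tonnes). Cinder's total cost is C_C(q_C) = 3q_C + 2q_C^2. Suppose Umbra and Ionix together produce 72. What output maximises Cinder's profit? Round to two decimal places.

6.67

With rivals' combined output fixed at 72, Cinder's profit is π_C = (115 - 72 - q_C)q_C - (3q_C + 2q_C²) = (43 - q_C)q_C - (3q_C + 2q_C²).
∂π_C/∂q_C = 40 - 6q_C = 0, so q_C = 20/3.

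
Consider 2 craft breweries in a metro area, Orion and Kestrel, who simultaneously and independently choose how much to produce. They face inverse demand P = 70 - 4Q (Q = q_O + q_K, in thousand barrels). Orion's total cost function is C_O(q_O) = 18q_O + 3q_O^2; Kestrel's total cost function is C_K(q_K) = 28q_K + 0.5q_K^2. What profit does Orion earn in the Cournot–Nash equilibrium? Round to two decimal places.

52.07

Orion's profit: π_O = (70 - 4Q)q_O - (18q_O + 3q_O²). Setting ∂π_O/∂q_O = 0: 52 - 14q_O - 4(q_K) = 0.
Kestrel's first-order condition: 42 - 9q_K - 4(q_O) = 0.
Best responses: q_O = (52 - 4q_K)/14, q_K = (42 - 4q_O)/9.
Solving the pair: q_O = 30/11, q_K = 38/11.
Price P = 70 - 4·(68/11) = 498/11.
Orion's profit: (498/11)·(30/11) - 18·(30/11) - 3(30/11)² = 52.0661.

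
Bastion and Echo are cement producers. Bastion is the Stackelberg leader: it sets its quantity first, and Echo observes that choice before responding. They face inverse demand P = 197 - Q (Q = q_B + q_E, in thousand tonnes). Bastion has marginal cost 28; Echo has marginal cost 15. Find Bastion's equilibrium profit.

Solve by backward induction. Given q_B, the follower Echo maximises π_E = (197 - q_B - q_E)q_E - 15q_E.
Follower FOC: 182 - q_B - 2q_E = 0, so q_E(q_B) = (182 - q_B)/2.
The leader anticipates this reaction. Substituting into P = 197 - Q gives P = 106 - (1/2)q_B, so π_B = (106 - (1/2)q_B)q_B - 28q_B.
Leader FOC: 78 - q_B = 0, so q_B = 78.
Then q_E = (182 - 78)/2 = 52.
Price P = 197 - 130 = 67.
Bastion's profit: (67 - 28)·78 = 3042.

3042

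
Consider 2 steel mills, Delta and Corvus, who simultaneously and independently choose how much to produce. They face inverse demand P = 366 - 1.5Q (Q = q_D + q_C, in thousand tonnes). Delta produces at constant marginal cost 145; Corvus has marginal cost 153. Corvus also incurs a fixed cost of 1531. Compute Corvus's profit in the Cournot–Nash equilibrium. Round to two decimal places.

1581.96

Delta's profit: π_D = (366 - 1.5Q)q_D - (145q_D). Setting ∂π_D/∂q_D = 0: 221 - 3q_D - (3/2)(q_C) = 0.
Corvus's first-order condition: 213 - 3q_C - (3/2)(q_D) = 0.
Best responses: q_D = (221 - (3/2)q_C)/3, q_C = (213 - (3/2)q_D)/3.
Solving the pair: q_D = 458/9, q_C = 410/9.
Price P = 366 - (3/2)·(868/9) = 664/3.
Corvus's profit: (664/3 - 153)·(410/9) - 1531 = 1581.9630.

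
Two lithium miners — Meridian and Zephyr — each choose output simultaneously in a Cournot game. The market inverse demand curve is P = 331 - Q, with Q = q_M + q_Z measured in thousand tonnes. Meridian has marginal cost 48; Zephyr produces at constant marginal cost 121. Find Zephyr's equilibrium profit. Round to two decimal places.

2085.44

Meridian's profit: π_M = (331 - Q)q_M - (48q_M). Setting ∂π_M/∂q_M = 0: 283 - 2q_M - (q_Z) = 0.
Zephyr's profit: π_Z = (331 - Q)q_Z - (121q_Z). Setting ∂π_Z/∂q_Z = 0: 210 - 2q_Z - (q_M) = 0.
Rearranging gives the reaction functions q_M = (283 - q_Z)/2 and q_Z = (210 - q_M)/2.
Solving the pair: q_M = 356/3, q_Z = 137/3.
Price P = 331 - 493/3 = 500/3.
Zephyr's profit: (500/3 - 121)·(137/3) = 2085.4444.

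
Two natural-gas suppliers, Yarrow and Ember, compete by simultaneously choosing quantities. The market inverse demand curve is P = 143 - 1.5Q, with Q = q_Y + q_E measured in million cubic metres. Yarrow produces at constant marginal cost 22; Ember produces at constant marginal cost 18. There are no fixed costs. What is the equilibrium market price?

61

Yarrow's profit: π_Y = (143 - 1.5Q)q_Y - (22q_Y). Setting ∂π_Y/∂q_Y = 0: 121 - 3q_Y - (3/2)(q_E) = 0.
Ember's first-order condition: 125 - 3q_E - (3/2)(q_Y) = 0.
So q_Y = (121 - (3/2)q_E)/3 and q_E = (125 - (3/2)q_Y)/3.
Solving the pair: q_Y = 26, q_E = 86/3.
Total output Q = 164/3, so price P = 143 - (3/2)·(164/3) = 61.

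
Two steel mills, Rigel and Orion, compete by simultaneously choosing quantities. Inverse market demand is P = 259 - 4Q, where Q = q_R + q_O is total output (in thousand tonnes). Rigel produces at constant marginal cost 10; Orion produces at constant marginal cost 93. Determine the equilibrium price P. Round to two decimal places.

120.67

Rigel's profit: π_R = (259 - 4Q)q_R - (10q_R). Setting ∂π_R/∂q_R = 0: 249 - 8q_R - 4(q_O) = 0.
Orion's profit: π_O = (259 - 4Q)q_O - (93q_O). Setting ∂π_O/∂q_O = 0: 166 - 8q_O - 4(q_R) = 0.
So q_R = (249 - 4q_O)/8 and q_O = (166 - 4q_R)/8.
Substituting one into the other gives q_R = 83/3 and q_O = 83/12.
Total output Q = 415/12, so price P = 259 - 4·(415/12) = 362/3.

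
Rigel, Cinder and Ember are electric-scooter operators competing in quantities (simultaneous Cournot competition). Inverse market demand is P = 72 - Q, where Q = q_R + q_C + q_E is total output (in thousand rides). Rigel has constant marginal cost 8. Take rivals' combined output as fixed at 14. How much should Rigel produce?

With rivals' combined output fixed at 14, Rigel's profit is π_R = (72 - 14 - q_R)q_R - (8q_R) = (58 - q_R)q_R - (8q_R).
∂π_R/∂q_R = 50 - 2q_R = 0, so q_R = 25.

25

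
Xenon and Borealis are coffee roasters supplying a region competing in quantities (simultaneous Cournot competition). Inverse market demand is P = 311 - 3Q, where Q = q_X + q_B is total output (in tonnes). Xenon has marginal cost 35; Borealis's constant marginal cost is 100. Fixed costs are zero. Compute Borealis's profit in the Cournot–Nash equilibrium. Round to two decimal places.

Xenon's profit: π_X = (311 - 3Q)q_X - (35q_X). Setting ∂π_X/∂q_X = 0: 276 - 6q_X - 3(q_B) = 0.
Borealis's profit: π_B = (311 - 3Q)q_B - (100q_B). Setting ∂π_B/∂q_B = 0: 211 - 6q_B - 3(q_X) = 0.
So q_X = (276 - 3q_B)/6 and q_B = (211 - 3q_X)/6.
Solving the pair: q_X = 341/9, q_B = 146/9.
Price P = 311 - 3·(487/9) = 446/3.
Borealis's profit: (446/3 - 100)·(146/9) = 789.4815.

789.48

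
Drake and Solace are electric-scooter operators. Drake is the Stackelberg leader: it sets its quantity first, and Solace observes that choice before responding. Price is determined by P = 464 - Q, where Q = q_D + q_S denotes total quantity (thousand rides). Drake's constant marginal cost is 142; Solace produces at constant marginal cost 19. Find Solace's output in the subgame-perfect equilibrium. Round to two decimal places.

172.75

The follower Solace best-responds to any q_D: π_S = (464 - Q)q_S - 19q_S.
∂π_S/∂q_S = 445 - q_D - 2q_S = 0 gives the reaction function q_S = (445 - q_D)/2.
Drake substitutes q_S(q_D) into its own profit: π_D = q_D(464 - q_D - (445 - q_D)/2) - 142q_D = (483/2 - (1/2)q_D)q_D - 142q_D.
The leader's first-order condition 199/2 - q_D = 0 yields q_D = 199/2.
Then q_S = (445 - 199/2)/2 = 691/4.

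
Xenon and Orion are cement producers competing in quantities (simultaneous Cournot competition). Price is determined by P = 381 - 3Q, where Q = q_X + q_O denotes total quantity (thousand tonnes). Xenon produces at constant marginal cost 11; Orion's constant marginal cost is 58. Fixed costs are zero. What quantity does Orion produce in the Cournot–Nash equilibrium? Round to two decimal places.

30.67

Xenon's profit: π_X = (381 - 3Q)q_X - (11q_X). Setting ∂π_X/∂q_X = 0: 370 - 6q_X - 3(q_O) = 0.
Orion's profit: π_O = (381 - 3Q)q_O - (58q_O). Setting ∂π_O/∂q_O = 0: 323 - 6q_O - 3(q_X) = 0.
Best responses: q_X = (370 - 3q_O)/6, q_O = (323 - 3q_X)/6.
Substituting one into the other gives q_X = 139/3 and q_O = 92/3.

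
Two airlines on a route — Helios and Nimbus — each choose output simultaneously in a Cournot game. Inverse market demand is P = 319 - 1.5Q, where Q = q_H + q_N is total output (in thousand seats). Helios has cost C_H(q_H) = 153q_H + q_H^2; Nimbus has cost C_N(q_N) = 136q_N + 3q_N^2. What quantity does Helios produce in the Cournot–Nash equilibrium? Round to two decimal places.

28.53

Helios's profit: π_H = (319 - 1.5Q)q_H - (153q_H + q_H²). Setting ∂π_H/∂q_H = 0: 166 - 5q_H - (3/2)(q_N) = 0.
Nimbus's profit: π_N = (319 - 1.5Q)q_N - (136q_N + 3q_N²). Setting ∂π_N/∂q_N = 0: 183 - 9q_N - (3/2)(q_H) = 0.
Rearranging gives the reaction functions q_H = (166 - (3/2)q_N)/5 and q_N = (183 - (3/2)q_H)/9.
Solving the pair: q_H = 542/19, q_N = 296/19.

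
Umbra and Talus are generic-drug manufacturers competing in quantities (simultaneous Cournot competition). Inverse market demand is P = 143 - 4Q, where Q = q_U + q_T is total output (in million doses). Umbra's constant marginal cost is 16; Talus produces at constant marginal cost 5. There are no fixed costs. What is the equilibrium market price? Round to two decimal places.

54.67

Umbra's profit: π_U = (143 - 4Q)q_U - (16q_U). Setting ∂π_U/∂q_U = 0: 127 - 8q_U - 4(q_T) = 0.
Talus's first-order condition: 138 - 8q_T - 4(q_U) = 0.
Best responses: q_U = (127 - 4q_T)/8, q_T = (138 - 4q_U)/8.
Solving the pair: q_U = 29/3, q_T = 149/12.
Total output Q = 265/12, so price P = 143 - 4·(265/12) = 164/3.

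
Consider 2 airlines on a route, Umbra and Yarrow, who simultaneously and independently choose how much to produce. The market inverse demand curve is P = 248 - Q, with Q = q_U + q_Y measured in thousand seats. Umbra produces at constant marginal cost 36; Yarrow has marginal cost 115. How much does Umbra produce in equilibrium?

Umbra's profit: π_U = (248 - Q)q_U - (36q_U). Setting ∂π_U/∂q_U = 0: 212 - 2q_U - (q_Y) = 0.
Yarrow's profit: π_Y = (248 - Q)q_Y - (115q_Y). Setting ∂π_Y/∂q_Y = 0: 133 - 2q_Y - (q_U) = 0.
Rearranging gives the reaction functions q_U = (212 - q_Y)/2 and q_Y = (133 - q_U)/2.
Substituting one into the other gives q_U = 97 and q_Y = 18.

97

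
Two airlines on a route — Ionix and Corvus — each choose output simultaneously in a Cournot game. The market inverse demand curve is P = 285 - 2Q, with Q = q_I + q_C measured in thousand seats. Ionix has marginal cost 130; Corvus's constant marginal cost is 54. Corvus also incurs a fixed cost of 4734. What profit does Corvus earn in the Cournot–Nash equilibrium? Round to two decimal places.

502.06

Ionix's profit: π_I = (285 - 2Q)q_I - (130q_I). Setting ∂π_I/∂q_I = 0: 155 - 4q_I - 2(q_C) = 0.
Corvus's profit: π_C = (285 - 2Q)q_C - (54q_C). Setting ∂π_C/∂q_C = 0: 231 - 4q_C - 2(q_I) = 0.
Rearranging gives the reaction functions q_I = (155 - 2q_C)/4 and q_C = (231 - 2q_I)/4.
Solving the pair: q_I = 79/6, q_C = 307/6.
Price P = 285 - 2·(193/3) = 469/3.
Corvus's profit: (469/3 - 54)·(307/6) - 4734 = 502.0556.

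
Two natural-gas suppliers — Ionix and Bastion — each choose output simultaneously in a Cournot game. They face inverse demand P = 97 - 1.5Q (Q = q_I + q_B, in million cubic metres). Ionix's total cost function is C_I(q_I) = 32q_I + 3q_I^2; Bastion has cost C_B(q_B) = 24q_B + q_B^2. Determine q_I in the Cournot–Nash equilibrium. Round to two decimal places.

Ionix's profit: π_I = (97 - 1.5Q)q_I - (32q_I + 3q_I²). Setting ∂π_I/∂q_I = 0: 65 - 9q_I - (3/2)(q_B) = 0.
Bastion's first-order condition: 73 - 5q_B - (3/2)(q_I) = 0.
Rearranging gives the reaction functions q_I = (65 - (3/2)q_B)/9 and q_B = (73 - (3/2)q_I)/5.
Solving the pair: q_I = 862/171, q_B = 746/57.

5.04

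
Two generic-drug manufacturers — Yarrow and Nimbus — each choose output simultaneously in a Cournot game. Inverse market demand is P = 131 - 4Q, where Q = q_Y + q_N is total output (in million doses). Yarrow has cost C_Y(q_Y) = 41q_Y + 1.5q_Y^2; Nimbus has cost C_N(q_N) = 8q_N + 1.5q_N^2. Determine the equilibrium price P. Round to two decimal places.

Yarrow's profit: π_Y = (131 - 4Q)q_Y - (41q_Y + (3/2)q_Y²). Setting ∂π_Y/∂q_Y = 0: 90 - 11q_Y - 4(q_N) = 0.
Nimbus's first-order condition: 123 - 11q_N - 4(q_Y) = 0.
So q_Y = (90 - 4q_N)/11 and q_N = (123 - 4q_Y)/11.
Substituting one into the other gives q_Y = 166/35 and q_N = 331/35.
Total output Q = 71/5, so price P = 131 - 4·(71/5) = 371/5.

74.20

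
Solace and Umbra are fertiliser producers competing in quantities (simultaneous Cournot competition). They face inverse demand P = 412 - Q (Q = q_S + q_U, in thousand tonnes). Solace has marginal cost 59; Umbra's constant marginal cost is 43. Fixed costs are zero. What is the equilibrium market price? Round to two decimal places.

171.33

Solace's profit: π_S = (412 - Q)q_S - (59q_S). Setting ∂π_S/∂q_S = 0: 353 - 2q_S - (q_U) = 0.
Umbra's first-order condition: 369 - 2q_U - (q_S) = 0.
So q_S = (353 - q_U)/2 and q_U = (369 - q_S)/2.
Substituting one into the other gives q_S = 337/3 and q_U = 385/3.
Total output Q = 722/3, so price P = 412 - 722/3 = 514/3.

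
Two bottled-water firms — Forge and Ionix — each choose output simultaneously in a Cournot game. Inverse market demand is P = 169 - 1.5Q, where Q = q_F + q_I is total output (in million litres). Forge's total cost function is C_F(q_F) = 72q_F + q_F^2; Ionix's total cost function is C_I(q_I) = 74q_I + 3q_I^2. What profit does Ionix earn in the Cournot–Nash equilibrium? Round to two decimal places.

Forge's profit: π_F = (169 - 1.5Q)q_F - (72q_F + q_F²). Setting ∂π_F/∂q_F = 0: 97 - 5q_F - (3/2)(q_I) = 0.
Ionix's profit: π_I = (169 - 1.5Q)q_I - (74q_I + 3q_I²). Setting ∂π_I/∂q_I = 0: 95 - 9q_I - (3/2)(q_F) = 0.
Rearranging gives the reaction functions q_F = (97 - (3/2)q_I)/5 and q_I = (95 - (3/2)q_F)/9.
Solving the pair: q_F = 974/57, q_I = 1318/171.
Price P = 169 - (3/2)·24.7953 = 131.8070.
Ionix's profit: 131.8070·(1318/171) - 74·(1318/171) - 3(1318/171)² = 267.3321.

267.33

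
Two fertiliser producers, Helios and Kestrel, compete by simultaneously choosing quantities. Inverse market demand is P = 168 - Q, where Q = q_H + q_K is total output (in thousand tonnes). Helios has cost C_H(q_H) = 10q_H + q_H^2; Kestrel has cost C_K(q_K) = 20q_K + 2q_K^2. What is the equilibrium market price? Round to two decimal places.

Helios's profit: π_H = (168 - Q)q_H - (10q_H + q_H²). Setting ∂π_H/∂q_H = 0: 158 - 4q_H - (q_K) = 0.
Kestrel's first-order condition: 148 - 6q_K - (q_H) = 0.
So q_H = (158 - q_K)/4 and q_K = (148 - q_H)/6.
Substituting one into the other gives q_H = 800/23 and q_K = 434/23.
Total output Q = 1234/23, so price P = 168 - 1234/23 = 114.3478.

114.35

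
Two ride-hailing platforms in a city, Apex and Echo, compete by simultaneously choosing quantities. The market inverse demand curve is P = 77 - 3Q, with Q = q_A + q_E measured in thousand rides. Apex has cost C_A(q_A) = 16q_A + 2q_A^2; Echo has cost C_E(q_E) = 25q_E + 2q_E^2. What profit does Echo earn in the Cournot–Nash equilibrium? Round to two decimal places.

Apex's profit: π_A = (77 - 3Q)q_A - (16q_A + 2q_A²). Setting ∂π_A/∂q_A = 0: 61 - 10q_A - 3(q_E) = 0.
Echo's first-order condition: 52 - 10q_E - 3(q_A) = 0.
Best responses: q_A = (61 - 3q_E)/10, q_E = (52 - 3q_A)/10.
Solving the pair: q_A = 454/91, q_E = 337/91.
Price P = 77 - 3·(113/13) = 662/13.
Echo's profit: (662/13)·(337/91) - 25·(337/91) - 2(337/91)² = 68.5720.

68.57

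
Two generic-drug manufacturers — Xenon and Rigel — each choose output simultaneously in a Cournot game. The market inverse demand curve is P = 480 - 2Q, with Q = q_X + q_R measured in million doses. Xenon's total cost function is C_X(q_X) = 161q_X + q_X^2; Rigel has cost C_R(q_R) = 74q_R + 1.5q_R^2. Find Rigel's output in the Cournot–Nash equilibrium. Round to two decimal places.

Xenon's profit: π_X = (480 - 2Q)q_X - (161q_X + q_X²). Setting ∂π_X/∂q_X = 0: 319 - 6q_X - 2(q_R) = 0.
Rigel's profit: π_R = (480 - 2Q)q_R - (74q_R + (3/2)q_R²). Setting ∂π_R/∂q_R = 0: 406 - 7q_R - 2(q_X) = 0.
Best responses: q_X = (319 - 2q_R)/6, q_R = (406 - 2q_X)/7.
Substituting one into the other gives q_X = 1421/38 and q_R = 899/19.

47.32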